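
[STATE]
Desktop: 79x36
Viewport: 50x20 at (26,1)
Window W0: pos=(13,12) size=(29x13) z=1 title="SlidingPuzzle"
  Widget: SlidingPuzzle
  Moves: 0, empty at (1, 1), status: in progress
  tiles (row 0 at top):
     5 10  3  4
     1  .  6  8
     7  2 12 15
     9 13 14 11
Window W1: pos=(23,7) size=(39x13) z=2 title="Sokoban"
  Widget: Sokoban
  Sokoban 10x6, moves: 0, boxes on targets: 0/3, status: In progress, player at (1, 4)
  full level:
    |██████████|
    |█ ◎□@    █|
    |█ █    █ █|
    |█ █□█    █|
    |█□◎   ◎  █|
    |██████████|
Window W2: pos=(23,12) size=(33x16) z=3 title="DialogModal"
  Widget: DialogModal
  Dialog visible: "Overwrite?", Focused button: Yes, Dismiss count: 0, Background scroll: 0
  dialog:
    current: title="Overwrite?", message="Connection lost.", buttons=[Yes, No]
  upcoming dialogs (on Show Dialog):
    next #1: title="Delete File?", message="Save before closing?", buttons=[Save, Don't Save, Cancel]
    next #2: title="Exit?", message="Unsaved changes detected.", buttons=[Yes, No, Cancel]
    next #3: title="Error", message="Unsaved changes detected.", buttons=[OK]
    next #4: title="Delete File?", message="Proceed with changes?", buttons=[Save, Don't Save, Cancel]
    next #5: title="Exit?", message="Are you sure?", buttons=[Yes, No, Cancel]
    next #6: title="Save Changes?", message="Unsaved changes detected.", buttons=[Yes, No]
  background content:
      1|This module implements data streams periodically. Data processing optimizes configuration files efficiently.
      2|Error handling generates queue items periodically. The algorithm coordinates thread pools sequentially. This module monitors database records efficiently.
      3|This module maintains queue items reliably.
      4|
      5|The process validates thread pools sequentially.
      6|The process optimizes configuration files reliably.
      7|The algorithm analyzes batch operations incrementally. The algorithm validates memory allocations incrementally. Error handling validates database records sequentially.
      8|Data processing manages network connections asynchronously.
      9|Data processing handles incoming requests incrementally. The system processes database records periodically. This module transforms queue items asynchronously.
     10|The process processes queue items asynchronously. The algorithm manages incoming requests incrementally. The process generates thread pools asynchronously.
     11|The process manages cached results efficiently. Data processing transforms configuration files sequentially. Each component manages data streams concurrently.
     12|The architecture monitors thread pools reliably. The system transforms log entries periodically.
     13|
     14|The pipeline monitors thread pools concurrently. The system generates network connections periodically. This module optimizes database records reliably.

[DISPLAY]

                                                  
                                                  
                                                  
                                                  
                                                  
                                                  
━━━━━━━━━━━━━━━━━━━━━━━━━━━━━━━━━━━┓              
okoban                             ┃              
───────────────────────────────────┨              
████████                           ┃              
◎□@    █                           ┃              
━━━━━━━━━━━━━━━━━━━━━━━━━━━━━┓     ┃              
ialogModal                   ┃     ┃              
─────────────────────────────┨     ┃              
is module implements data str┃     ┃              
ror handling generates queue ┃     ┃              
is module maintains queue ite┃     ┃              
   ┌──────────────────┐      ┃     ┃              
e p│    Overwrite?    │ead po┃━━━━━┛              
e p│ Connection lost. │figura┃                    


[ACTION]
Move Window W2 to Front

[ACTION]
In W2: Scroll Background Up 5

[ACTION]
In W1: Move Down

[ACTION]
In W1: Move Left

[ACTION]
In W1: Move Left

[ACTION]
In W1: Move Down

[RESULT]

                                                  
                                                  
                                                  
                                                  
                                                  
                                                  
━━━━━━━━━━━━━━━━━━━━━━━━━━━━━━━━━━━┓              
okoban                             ┃              
───────────────────────────────────┨              
████████                           ┃              
◎□     █                           ┃              
━━━━━━━━━━━━━━━━━━━━━━━━━━━━━┓     ┃              
ialogModal                   ┃     ┃              
─────────────────────────────┨     ┃              
is module implements data str┃     ┃              
ror handling generates queue ┃     ┃              
is module maintains queue ite┃     ┃              
   ┌──────────────────┐      ┃     ┃              
e p│    Overwrite?    │ead po┃━━━━━┛              
e p│ Connection lost. │figura┃                    


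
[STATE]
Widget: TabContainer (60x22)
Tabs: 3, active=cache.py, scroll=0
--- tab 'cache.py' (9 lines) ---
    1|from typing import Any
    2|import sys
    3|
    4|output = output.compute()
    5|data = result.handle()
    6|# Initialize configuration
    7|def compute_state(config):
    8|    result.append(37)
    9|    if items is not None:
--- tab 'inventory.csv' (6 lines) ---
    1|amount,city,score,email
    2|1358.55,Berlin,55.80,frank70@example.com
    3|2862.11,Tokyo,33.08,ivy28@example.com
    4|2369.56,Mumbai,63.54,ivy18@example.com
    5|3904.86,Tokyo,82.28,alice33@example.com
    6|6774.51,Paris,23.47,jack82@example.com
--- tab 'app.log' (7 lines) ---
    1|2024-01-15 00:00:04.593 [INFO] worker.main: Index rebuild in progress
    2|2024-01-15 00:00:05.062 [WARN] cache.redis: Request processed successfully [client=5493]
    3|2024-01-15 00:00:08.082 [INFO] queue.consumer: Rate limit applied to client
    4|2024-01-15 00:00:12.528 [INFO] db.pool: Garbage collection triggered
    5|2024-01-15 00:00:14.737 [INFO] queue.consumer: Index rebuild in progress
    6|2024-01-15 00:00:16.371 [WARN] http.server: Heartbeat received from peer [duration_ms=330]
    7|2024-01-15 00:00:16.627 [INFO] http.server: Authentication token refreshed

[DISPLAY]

[cache.py]│ inventory.csv │ app.log                         
────────────────────────────────────────────────────────────
from typing import Any                                      
import sys                                                  
                                                            
output = output.compute()                                   
data = result.handle()                                      
# Initialize configuration                                  
def compute_state(config):                                  
    result.append(37)                                       
    if items is not None:                                   
                                                            
                                                            
                                                            
                                                            
                                                            
                                                            
                                                            
                                                            
                                                            
                                                            
                                                            


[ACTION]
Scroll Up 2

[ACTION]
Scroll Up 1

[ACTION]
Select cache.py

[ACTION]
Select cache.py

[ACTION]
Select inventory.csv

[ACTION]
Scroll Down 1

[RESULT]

 cache.py │[inventory.csv]│ app.log                         
────────────────────────────────────────────────────────────
1358.55,Berlin,55.80,frank70@example.com                    
2862.11,Tokyo,33.08,ivy28@example.com                       
2369.56,Mumbai,63.54,ivy18@example.com                      
3904.86,Tokyo,82.28,alice33@example.com                     
6774.51,Paris,23.47,jack82@example.com                      
                                                            
                                                            
                                                            
                                                            
                                                            
                                                            
                                                            
                                                            
                                                            
                                                            
                                                            
                                                            
                                                            
                                                            
                                                            


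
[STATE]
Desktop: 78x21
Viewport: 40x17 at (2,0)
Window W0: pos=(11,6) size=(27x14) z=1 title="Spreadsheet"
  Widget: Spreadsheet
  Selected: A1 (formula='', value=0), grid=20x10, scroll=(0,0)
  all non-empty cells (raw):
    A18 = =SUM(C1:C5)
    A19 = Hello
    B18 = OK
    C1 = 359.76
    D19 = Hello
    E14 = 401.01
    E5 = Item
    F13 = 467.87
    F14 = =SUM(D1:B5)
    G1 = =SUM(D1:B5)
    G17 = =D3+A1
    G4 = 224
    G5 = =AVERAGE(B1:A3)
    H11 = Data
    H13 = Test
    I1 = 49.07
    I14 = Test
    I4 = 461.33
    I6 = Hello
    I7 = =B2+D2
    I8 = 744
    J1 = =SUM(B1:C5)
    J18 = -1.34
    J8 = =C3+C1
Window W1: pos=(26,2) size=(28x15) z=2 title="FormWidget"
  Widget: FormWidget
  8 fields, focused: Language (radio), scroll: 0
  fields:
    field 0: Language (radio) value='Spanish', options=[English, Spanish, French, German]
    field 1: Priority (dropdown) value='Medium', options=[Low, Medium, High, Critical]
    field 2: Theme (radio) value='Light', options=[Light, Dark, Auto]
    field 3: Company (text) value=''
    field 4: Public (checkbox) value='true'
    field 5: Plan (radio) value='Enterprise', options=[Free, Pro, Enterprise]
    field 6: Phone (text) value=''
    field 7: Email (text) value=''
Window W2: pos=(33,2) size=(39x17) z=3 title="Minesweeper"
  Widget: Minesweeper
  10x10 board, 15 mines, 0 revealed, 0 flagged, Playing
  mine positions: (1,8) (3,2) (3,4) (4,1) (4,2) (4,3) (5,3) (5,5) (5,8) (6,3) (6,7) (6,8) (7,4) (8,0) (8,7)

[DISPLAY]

                                        
                                        
                        ┏━━━━━━┏━━━━━━━━
                        ┃ FormW┃ Mineswe
                        ┠──────┠────────
                        ┃> Lang┃■■■■■■■■
         ┏━━━━━━━━━━━━━━┃  Prio┃■■■■■■■■
         ┃ Spreadsheet  ┃  Them┃■■■■■■■■
         ┠──────────────┃  Comp┃■■■■■■■■
         ┃A1:           ┃  Publ┃■■■■■■■■
         ┃       A      ┃  Plan┃■■■■■■■■
         ┃--------------┃  Phon┃■■■■■■■■
         ┃  1      [0]  ┃  Emai┃■■■■■■■■
         ┃  2        0  ┃      ┃■■■■■■■■
         ┃  3        0  ┃      ┃■■■■■■■■
         ┃  4        0  ┃      ┃        
         ┃  5        0  ┗━━━━━━┃        


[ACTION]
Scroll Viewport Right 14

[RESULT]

                                        
                                        
          ┏━━━━━━┏━━━━━━━━━━━━━━━━━━━━━━
          ┃ FormW┃ Minesweeper          
          ┠──────┠──────────────────────
          ┃> Lang┃■■■■■■■■■■            
━━━━━━━━━━┃  Prio┃■■■■■■■■■■            
eadsheet  ┃  Them┃■■■■■■■■■■            
──────────┃  Comp┃■■■■■■■■■■            
          ┃  Publ┃■■■■■■■■■■            
   A      ┃  Plan┃■■■■■■■■■■            
----------┃  Phon┃■■■■■■■■■■            
     [0]  ┃  Emai┃■■■■■■■■■■            
       0  ┃      ┃■■■■■■■■■■            
       0  ┃      ┃■■■■■■■■■■            
       0  ┃      ┃                      
       0  ┗━━━━━━┃                      


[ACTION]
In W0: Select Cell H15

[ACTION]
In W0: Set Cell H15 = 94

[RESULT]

                                        
                                        
          ┏━━━━━━┏━━━━━━━━━━━━━━━━━━━━━━
          ┃ FormW┃ Minesweeper          
          ┠──────┠──────────────────────
          ┃> Lang┃■■■■■■■■■■            
━━━━━━━━━━┃  Prio┃■■■■■■■■■■            
eadsheet  ┃  Them┃■■■■■■■■■■            
──────────┃  Comp┃■■■■■■■■■■            
 94       ┃  Publ┃■■■■■■■■■■            
   A      ┃  Plan┃■■■■■■■■■■            
----------┃  Phon┃■■■■■■■■■■            
       0  ┃  Emai┃■■■■■■■■■■            
       0  ┃      ┃■■■■■■■■■■            
       0  ┃      ┃■■■■■■■■■■            
       0  ┃      ┃                      
       0  ┗━━━━━━┃                      


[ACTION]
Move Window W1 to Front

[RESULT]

                                        
                                        
          ┏━━━━━━━━━━━━━━━━━━━━━━━━━━┓━━
          ┃ FormWidget               ┃  
          ┠──────────────────────────┨──
          ┃> Language:   ( ) English ┃  
━━━━━━━━━━┃  Priority:   [Medium   ▼]┃  
eadsheet  ┃  Theme:      (●) Light  (┃  
──────────┃  Company:    [          ]┃  
 94       ┃  Public:     [x]         ┃  
   A      ┃  Plan:       ( ) Free  ( ┃  
----------┃  Phone:      [          ]┃  
       0  ┃  Email:      [          ]┃  
       0  ┃                          ┃  
       0  ┃                          ┃  
       0  ┃                          ┃  
       0  ┗━━━━━━━━━━━━━━━━━━━━━━━━━━┛  


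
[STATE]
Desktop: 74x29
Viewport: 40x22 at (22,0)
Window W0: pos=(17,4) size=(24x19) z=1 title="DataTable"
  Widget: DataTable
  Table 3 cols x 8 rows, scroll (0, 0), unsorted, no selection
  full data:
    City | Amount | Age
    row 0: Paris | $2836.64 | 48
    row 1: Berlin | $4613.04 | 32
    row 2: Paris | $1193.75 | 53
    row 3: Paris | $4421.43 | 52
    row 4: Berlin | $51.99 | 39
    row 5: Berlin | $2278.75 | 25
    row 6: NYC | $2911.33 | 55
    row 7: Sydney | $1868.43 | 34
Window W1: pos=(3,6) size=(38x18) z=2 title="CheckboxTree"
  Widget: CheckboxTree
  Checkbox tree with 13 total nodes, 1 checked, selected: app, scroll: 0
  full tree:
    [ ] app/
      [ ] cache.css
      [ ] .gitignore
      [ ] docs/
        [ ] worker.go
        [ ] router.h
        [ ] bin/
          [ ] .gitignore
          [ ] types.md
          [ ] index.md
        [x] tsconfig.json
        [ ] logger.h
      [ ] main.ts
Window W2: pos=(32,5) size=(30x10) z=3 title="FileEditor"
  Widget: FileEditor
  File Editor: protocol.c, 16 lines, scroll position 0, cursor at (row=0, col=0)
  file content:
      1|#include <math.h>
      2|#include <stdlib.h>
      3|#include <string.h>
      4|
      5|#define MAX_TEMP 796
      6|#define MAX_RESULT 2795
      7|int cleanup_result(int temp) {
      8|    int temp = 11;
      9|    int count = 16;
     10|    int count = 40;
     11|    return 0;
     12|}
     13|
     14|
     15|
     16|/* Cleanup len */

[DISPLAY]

                                        
                                        
                                        
                                        
━━━━━━━━━━━━━━━━━━┓                     
aTable    ┏━━━━━━━━━━━━━━━━━━━━━━━━━━━━┓
━━━━━━━━━━┃ FileEditor                 ┃
          ┠────────────────────────────┨
──────────┃█include <math.h>          ▲┃
          ┃#include <stdlib.h>        █┃
          ┃#include <string.h>        ░┃
          ┃                           ░┃
          ┃#define MAX_TEMP 796       ░┃
          ┃#define MAX_RESULT 2795    ▼┃
          ┗━━━━━━━━━━━━━━━━━━━━━━━━━━━━┛
                  ┃                     
ore               ┃                     
d                 ┃                     
d                 ┃                     
json              ┃                     
                  ┃                     
                  ┃                     


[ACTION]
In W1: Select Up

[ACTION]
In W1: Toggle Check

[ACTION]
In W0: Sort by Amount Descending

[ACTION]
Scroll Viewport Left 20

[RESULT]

                                        
                                        
                                        
                                        
               ┏━━━━━━━━━━━━━━━━━━━━━━┓ 
               ┃ DataTable    ┏━━━━━━━━━
 ┏━━━━━━━━━━━━━━━━━━━━━━━━━━━━┃ FileEdit
 ┃ CheckboxTree               ┠─────────
 ┠────────────────────────────┃█include 
 ┃>[x] app/                   ┃#include 
 ┃   [x] cache.css            ┃#include 
 ┃   [x] .gitignore           ┃         
 ┃   [x] docs/                ┃#define M
 ┃     [x] worker.go          ┃#define M
 ┃     [x] router.h           ┗━━━━━━━━━
 ┃     [x] bin/                       ┃ 
 ┃       [x] .gitignore               ┃ 
 ┃       [x] types.md                 ┃ 
 ┃       [x] index.md                 ┃ 
 ┃     [x] tsconfig.json              ┃ 
 ┃     [x] logger.h                   ┃ 
 ┃   [x] main.ts                      ┃ 


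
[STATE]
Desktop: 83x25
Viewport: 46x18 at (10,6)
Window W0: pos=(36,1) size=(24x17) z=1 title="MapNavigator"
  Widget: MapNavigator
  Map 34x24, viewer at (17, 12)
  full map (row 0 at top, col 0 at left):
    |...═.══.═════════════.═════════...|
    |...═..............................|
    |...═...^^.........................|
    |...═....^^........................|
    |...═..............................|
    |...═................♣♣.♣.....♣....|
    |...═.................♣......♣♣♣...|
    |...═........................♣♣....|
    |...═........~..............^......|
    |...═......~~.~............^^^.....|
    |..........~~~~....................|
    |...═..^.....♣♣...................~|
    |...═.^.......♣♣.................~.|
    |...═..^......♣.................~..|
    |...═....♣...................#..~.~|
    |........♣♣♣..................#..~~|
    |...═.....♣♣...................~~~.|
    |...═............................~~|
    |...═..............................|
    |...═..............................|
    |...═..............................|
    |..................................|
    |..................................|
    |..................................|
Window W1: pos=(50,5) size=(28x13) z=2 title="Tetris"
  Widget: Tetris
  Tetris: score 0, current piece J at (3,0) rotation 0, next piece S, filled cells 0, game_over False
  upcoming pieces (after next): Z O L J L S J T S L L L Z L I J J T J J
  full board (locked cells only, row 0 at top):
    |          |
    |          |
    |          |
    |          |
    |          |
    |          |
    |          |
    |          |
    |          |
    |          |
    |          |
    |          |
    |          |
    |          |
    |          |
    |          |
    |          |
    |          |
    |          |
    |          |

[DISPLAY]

                          ┃......~......┃ Tetr
                          ┃....~~.~.....┠─────
                          ┃....~~~~.....┃     
                          ┃^.....♣♣.....┃     
                          ┃.......♣♣..@.┃     
                          ┃^......♣.....┃     
                          ┃..♣..........┃     
                          ┃..♣♣♣........┃     
                          ┃...♣♣........┃     
                          ┃.............┃     
                          ┃.............┃     
                          ┗━━━━━━━━━━━━━┗━━━━━
                                              
                                              
                                              
                                              
                                              
                                              


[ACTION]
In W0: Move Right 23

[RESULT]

                          ┃.....^...... ┃ Tetr
                          ┃....^^^..... ┠─────
                          ┃............ ┃     
                          ┃...........~ ┃     
                          ┃..........~@ ┃     
                          ┃.........~.. ┃     
                          ┃......#..~.~ ┃     
                          ┃.......#..~~ ┃     
                          ┃........~~~. ┃     
                          ┃..........~~ ┃     
                          ┃............ ┃     
                          ┗━━━━━━━━━━━━━┗━━━━━
                                              
                                              
                                              
                                              
                                              
                                              


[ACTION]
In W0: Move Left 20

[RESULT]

                          ┃.═........~..┃ Tetr
                          ┃.═......~~.~.┠─────
                          ┃........~~~~.┃     
                          ┃.═..^.....♣♣.┃     
                          ┃.═.^.......@♣┃     
                          ┃.═..^......♣.┃     
                          ┃.═....♣......┃     
                          ┃......♣♣♣....┃     
                          ┃.═.....♣♣....┃     
                          ┃.═...........┃     
                          ┃.═...........┃     
                          ┗━━━━━━━━━━━━━┗━━━━━
                                              
                                              
                                              
                                              
                                              
                                              


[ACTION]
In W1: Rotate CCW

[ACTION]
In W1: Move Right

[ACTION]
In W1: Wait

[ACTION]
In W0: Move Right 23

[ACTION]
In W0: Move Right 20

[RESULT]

                          ┃.....^...... ┃ Tetr
                          ┃....^^^..... ┠─────
                          ┃............ ┃     
                          ┃...........~ ┃     
                          ┃..........~@ ┃     
                          ┃.........~.. ┃     
                          ┃......#..~.~ ┃     
                          ┃.......#..~~ ┃     
                          ┃........~~~. ┃     
                          ┃..........~~ ┃     
                          ┃............ ┃     
                          ┗━━━━━━━━━━━━━┗━━━━━
                                              
                                              
                                              
                                              
                                              
                                              


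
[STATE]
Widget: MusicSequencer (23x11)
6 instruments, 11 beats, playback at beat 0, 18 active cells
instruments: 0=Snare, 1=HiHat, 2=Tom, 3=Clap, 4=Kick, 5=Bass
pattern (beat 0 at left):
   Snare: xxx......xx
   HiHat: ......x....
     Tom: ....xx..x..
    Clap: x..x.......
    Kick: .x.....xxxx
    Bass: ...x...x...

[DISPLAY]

      ▼1234567890      
 Snare███······██      
 HiHat······█····      
   Tom····██··█··      
  Clap█··█·······      
  Kick·█·····████      
  Bass···█···█···      
                       
                       
                       
                       


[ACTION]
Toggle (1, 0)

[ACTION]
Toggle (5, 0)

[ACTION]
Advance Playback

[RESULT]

      0▼234567890      
 Snare███······██      
 HiHat█·····█····      
   Tom····██··█··      
  Clap█··█·······      
  Kick·█·····████      
  Bass█··█···█···      
                       
                       
                       
                       


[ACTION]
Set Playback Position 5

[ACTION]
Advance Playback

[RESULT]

      012345▼7890      
 Snare███······██      
 HiHat█·····█····      
   Tom····██··█··      
  Clap█··█·······      
  Kick·█·····████      
  Bass█··█···█···      
                       
                       
                       
                       


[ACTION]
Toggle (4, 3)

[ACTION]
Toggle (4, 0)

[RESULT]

      012345▼7890      
 Snare███······██      
 HiHat█·····█····      
   Tom····██··█··      
  Clap█··█·······      
  Kick██·█···████      
  Bass█··█···█···      
                       
                       
                       
                       


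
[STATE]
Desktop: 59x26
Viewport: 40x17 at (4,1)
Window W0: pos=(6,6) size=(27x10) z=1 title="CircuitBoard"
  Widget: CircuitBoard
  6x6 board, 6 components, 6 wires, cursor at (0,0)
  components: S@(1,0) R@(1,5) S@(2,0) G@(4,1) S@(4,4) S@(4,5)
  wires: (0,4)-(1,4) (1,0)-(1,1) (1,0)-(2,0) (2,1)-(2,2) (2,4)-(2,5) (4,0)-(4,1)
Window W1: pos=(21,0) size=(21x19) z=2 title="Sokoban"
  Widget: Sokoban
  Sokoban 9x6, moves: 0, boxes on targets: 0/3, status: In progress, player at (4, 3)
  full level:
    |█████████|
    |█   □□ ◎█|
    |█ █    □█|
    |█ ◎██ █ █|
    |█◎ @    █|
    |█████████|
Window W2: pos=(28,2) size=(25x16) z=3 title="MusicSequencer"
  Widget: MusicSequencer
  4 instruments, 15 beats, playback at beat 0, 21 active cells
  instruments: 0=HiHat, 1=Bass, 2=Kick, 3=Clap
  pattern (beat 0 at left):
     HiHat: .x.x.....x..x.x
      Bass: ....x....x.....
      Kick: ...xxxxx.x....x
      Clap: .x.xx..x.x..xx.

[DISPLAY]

                 ┃ Sokoban           ┃  
                 ┠──────┏━━━━━━━━━━━━━━━
                 ┃██████┃ MusicSequencer
                 ┃█   □□┠───────────────
                 ┃█ █   ┃      ▼12345678
  ┏━━━━━━━━━━━━━━┃█ ◎██ ┃ HiHat·█·█·····
  ┃ CircuitBoard ┃█◎ @  ┃  Bass····█····
  ┠──────────────┃██████┃  Kick···█████·
  ┃   0 1 2 3 4 5┃Moves:┃  Clap·█·██··█·
  ┃0  [.]        ┃      ┃               
  ┃              ┃      ┃               
  ┃1   S ─ ·     ┃      ┃               
  ┃    │         ┃      ┃               
  ┃2   S   · ─ · ┃      ┃               
  ┗━━━━━━━━━━━━━━┃      ┃               
                 ┃      ┃               
                 ┃      ┗━━━━━━━━━━━━━━━


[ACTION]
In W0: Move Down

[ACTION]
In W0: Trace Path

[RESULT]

                 ┃ Sokoban           ┃  
                 ┠──────┏━━━━━━━━━━━━━━━
                 ┃██████┃ MusicSequencer
                 ┃█   □□┠───────────────
                 ┃█ █   ┃      ▼12345678
  ┏━━━━━━━━━━━━━━┃█ ◎██ ┃ HiHat·█·█·····
  ┃ CircuitBoard ┃█◎ @  ┃  Bass····█····
  ┠──────────────┃██████┃  Kick···█████·
  ┃   0 1 2 3 4 5┃Moves:┃  Clap·█·██··█·
  ┃0             ┃      ┃               
  ┃              ┃      ┃               
  ┃1  [S]─ ·     ┃      ┃               
  ┃    │         ┃      ┃               
  ┃2   S   · ─ · ┃      ┃               
  ┗━━━━━━━━━━━━━━┃      ┃               
                 ┃      ┃               
                 ┃      ┗━━━━━━━━━━━━━━━


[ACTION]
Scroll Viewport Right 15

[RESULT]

  ┃ Sokoban           ┃                 
  ┠──────┏━━━━━━━━━━━━━━━━━━━━━━━┓      
  ┃██████┃ MusicSequencer        ┃      
  ┃█   □□┠───────────────────────┨      
  ┃█ █   ┃      ▼12345678901234  ┃      
━━┃█ ◎██ ┃ HiHat·█·█·····█··█·█  ┃      
d ┃█◎ @  ┃  Bass····█····█·····  ┃      
──┃██████┃  Kick···█████·█····█  ┃      
 5┃Moves:┃  Clap·█·██··█·█··██·  ┃      
  ┃      ┃                       ┃      
  ┃      ┃                       ┃      
  ┃      ┃                       ┃      
  ┃      ┃                       ┃      
· ┃      ┃                       ┃      
━━┃      ┃                       ┃      
  ┃      ┃                       ┃      
  ┃      ┗━━━━━━━━━━━━━━━━━━━━━━━┛      


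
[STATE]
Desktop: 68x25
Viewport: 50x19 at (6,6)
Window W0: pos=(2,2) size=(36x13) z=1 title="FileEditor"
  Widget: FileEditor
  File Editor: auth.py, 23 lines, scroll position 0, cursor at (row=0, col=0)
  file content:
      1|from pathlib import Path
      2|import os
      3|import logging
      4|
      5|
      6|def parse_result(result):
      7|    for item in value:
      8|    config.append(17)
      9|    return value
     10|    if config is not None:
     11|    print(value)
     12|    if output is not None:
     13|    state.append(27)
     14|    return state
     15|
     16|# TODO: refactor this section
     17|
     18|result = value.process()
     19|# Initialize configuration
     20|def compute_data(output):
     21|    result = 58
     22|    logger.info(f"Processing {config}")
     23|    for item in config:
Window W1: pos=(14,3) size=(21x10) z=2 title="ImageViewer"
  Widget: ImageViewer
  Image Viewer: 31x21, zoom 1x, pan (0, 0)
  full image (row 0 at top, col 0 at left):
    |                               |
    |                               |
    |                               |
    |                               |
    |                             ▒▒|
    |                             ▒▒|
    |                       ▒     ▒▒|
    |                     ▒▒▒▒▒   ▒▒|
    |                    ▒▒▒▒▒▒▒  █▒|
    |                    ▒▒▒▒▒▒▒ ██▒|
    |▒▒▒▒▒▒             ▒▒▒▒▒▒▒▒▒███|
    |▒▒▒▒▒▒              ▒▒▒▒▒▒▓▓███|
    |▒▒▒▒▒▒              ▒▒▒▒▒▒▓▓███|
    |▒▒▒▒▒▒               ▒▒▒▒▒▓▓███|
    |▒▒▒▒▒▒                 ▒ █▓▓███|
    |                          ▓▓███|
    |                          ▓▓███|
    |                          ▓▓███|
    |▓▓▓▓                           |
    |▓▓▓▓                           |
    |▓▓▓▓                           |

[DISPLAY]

ort os  ┃                   ┃ █┃                  
ort logg┃                   ┃ ░┃                  
        ┃                   ┃ ░┃                  
        ┃                   ┃ ░┃                  
 parse_r┃                   ┃ ░┃                  
 for ite┃                   ┃ ░┃                  
 config.┗━━━━━━━━━━━━━━━━━━━┛ ░┃                  
 return value                 ▼┃                  
━━━━━━━━━━━━━━━━━━━━━━━━━━━━━━━┛                  
                                                  
                                                  
                                                  
                                                  
                                                  
                                                  
                                                  
                                                  
                                                  
                                                  


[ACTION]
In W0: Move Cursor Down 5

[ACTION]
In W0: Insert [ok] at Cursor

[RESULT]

ort os  ┃                   ┃ █┃                  
ort logg┃                   ┃ ░┃                  
        ┃                   ┃ ░┃                  
        ┃                   ┃ ░┃                  
ef parse┃                   ┃ ░┃                  
 for ite┃                   ┃ ░┃                  
 config.┗━━━━━━━━━━━━━━━━━━━┛ ░┃                  
 return value                 ▼┃                  
━━━━━━━━━━━━━━━━━━━━━━━━━━━━━━━┛                  
                                                  
                                                  
                                                  
                                                  
                                                  
                                                  
                                                  
                                                  
                                                  
                                                  


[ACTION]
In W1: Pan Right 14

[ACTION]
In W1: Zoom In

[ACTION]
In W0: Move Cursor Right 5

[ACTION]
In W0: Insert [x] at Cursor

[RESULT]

ort os  ┃                   ┃ █┃                  
ort logg┃                   ┃ ░┃                  
        ┃                   ┃ ░┃                  
        ┃                   ┃ ░┃                  
ef px█rs┃                   ┃ ░┃                  
 for ite┃                   ┃ ░┃                  
 config.┗━━━━━━━━━━━━━━━━━━━┛ ░┃                  
 return value                 ▼┃                  
━━━━━━━━━━━━━━━━━━━━━━━━━━━━━━━┛                  
                                                  
                                                  
                                                  
                                                  
                                                  
                                                  
                                                  
                                                  
                                                  
                                                  


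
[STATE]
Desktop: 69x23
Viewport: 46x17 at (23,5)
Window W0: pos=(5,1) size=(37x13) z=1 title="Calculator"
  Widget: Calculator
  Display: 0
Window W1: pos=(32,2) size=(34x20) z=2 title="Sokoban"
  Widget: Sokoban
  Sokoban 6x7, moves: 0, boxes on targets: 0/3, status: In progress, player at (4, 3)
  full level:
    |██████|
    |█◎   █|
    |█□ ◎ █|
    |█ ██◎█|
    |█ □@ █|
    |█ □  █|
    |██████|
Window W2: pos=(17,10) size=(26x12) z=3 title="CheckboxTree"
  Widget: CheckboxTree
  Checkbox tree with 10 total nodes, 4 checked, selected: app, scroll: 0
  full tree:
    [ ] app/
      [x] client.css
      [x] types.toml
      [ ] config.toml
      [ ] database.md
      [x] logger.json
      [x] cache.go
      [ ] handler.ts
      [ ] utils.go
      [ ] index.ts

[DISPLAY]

         ┃██████                          ┃   
         ┃█◎   █                          ┃   
         ┃█□ ◎ █                          ┃   
         ┃█ ██◎█                          ┃   
         ┃█ □@ █                          ┃   
━━━━━━━━━━━━━━━━━━━┓                      ┃   
kboxTree           ┃                      ┃   
───────────────────┨0/3                   ┃   
app/               ┃                      ┃   
] client.css       ┃                      ┃   
] types.toml       ┃                      ┃   
] config.toml      ┃                      ┃   
] database.md      ┃                      ┃   
] logger.json      ┃                      ┃   
] cache.go         ┃                      ┃   
] handler.ts       ┃                      ┃   
━━━━━━━━━━━━━━━━━━━┛━━━━━━━━━━━━━━━━━━━━━━┛   


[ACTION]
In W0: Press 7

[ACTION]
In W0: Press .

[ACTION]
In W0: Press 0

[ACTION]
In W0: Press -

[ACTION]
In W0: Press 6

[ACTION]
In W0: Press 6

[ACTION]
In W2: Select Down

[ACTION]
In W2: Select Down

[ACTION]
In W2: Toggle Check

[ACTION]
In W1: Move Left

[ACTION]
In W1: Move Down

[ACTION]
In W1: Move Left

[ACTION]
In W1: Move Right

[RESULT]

         ┃██████                          ┃   
         ┃█◎   █                          ┃   
         ┃█□ ◎ █                          ┃   
         ┃█ ██◎█                          ┃   
         ┃█□ @ █                          ┃   
━━━━━━━━━━━━━━━━━━━┓                      ┃   
kboxTree           ┃                      ┃   
───────────────────┨0/3                   ┃   
app/               ┃                      ┃   
] client.css       ┃                      ┃   
] types.toml       ┃                      ┃   
] config.toml      ┃                      ┃   
] database.md      ┃                      ┃   
] logger.json      ┃                      ┃   
] cache.go         ┃                      ┃   
] handler.ts       ┃                      ┃   
━━━━━━━━━━━━━━━━━━━┛━━━━━━━━━━━━━━━━━━━━━━┛   
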